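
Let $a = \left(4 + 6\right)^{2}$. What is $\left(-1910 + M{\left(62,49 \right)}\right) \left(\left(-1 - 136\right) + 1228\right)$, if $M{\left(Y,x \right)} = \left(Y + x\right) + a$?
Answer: $-1853609$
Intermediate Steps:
$a = 100$ ($a = 10^{2} = 100$)
$M{\left(Y,x \right)} = 100 + Y + x$ ($M{\left(Y,x \right)} = \left(Y + x\right) + 100 = 100 + Y + x$)
$\left(-1910 + M{\left(62,49 \right)}\right) \left(\left(-1 - 136\right) + 1228\right) = \left(-1910 + \left(100 + 62 + 49\right)\right) \left(\left(-1 - 136\right) + 1228\right) = \left(-1910 + 211\right) \left(\left(-1 - 136\right) + 1228\right) = - 1699 \left(-137 + 1228\right) = \left(-1699\right) 1091 = -1853609$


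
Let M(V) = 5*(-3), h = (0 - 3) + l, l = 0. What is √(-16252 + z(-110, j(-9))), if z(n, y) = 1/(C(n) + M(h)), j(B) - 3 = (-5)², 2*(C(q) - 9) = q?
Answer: I*√60473753/61 ≈ 127.48*I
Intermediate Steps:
C(q) = 9 + q/2
h = -3 (h = (0 - 3) + 0 = -3 + 0 = -3)
M(V) = -15
j(B) = 28 (j(B) = 3 + (-5)² = 3 + 25 = 28)
z(n, y) = 1/(-6 + n/2) (z(n, y) = 1/((9 + n/2) - 15) = 1/(-6 + n/2))
√(-16252 + z(-110, j(-9))) = √(-16252 + 2/(-12 - 110)) = √(-16252 + 2/(-122)) = √(-16252 + 2*(-1/122)) = √(-16252 - 1/61) = √(-991373/61) = I*√60473753/61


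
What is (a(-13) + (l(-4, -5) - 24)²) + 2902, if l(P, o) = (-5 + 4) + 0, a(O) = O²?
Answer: 3696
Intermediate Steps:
l(P, o) = -1 (l(P, o) = -1 + 0 = -1)
(a(-13) + (l(-4, -5) - 24)²) + 2902 = ((-13)² + (-1 - 24)²) + 2902 = (169 + (-25)²) + 2902 = (169 + 625) + 2902 = 794 + 2902 = 3696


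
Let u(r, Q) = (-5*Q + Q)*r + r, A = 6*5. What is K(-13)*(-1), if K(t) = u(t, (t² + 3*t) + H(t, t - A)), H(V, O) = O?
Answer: -4511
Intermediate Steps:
A = 30
u(r, Q) = r - 4*Q*r (u(r, Q) = (-4*Q)*r + r = -4*Q*r + r = r - 4*Q*r)
K(t) = t*(121 - 16*t - 4*t²) (K(t) = t*(1 - 4*((t² + 3*t) + (t - 1*30))) = t*(1 - 4*((t² + 3*t) + (t - 30))) = t*(1 - 4*((t² + 3*t) + (-30 + t))) = t*(1 - 4*(-30 + t² + 4*t)) = t*(1 + (120 - 16*t - 4*t²)) = t*(121 - 16*t - 4*t²))
K(-13)*(-1) = -13*(121 - 16*(-13) - 4*(-13)²)*(-1) = -13*(121 + 208 - 4*169)*(-1) = -13*(121 + 208 - 676)*(-1) = -13*(-347)*(-1) = 4511*(-1) = -4511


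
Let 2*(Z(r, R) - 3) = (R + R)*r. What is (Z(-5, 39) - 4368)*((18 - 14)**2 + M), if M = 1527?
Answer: -7036080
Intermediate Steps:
Z(r, R) = 3 + R*r (Z(r, R) = 3 + ((R + R)*r)/2 = 3 + ((2*R)*r)/2 = 3 + (2*R*r)/2 = 3 + R*r)
(Z(-5, 39) - 4368)*((18 - 14)**2 + M) = ((3 + 39*(-5)) - 4368)*((18 - 14)**2 + 1527) = ((3 - 195) - 4368)*(4**2 + 1527) = (-192 - 4368)*(16 + 1527) = -4560*1543 = -7036080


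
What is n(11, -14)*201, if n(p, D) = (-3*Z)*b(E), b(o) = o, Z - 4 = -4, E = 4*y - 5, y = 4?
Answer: 0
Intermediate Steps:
E = 11 (E = 4*4 - 5 = 16 - 5 = 11)
Z = 0 (Z = 4 - 4 = 0)
n(p, D) = 0 (n(p, D) = -3*0*11 = 0*11 = 0)
n(11, -14)*201 = 0*201 = 0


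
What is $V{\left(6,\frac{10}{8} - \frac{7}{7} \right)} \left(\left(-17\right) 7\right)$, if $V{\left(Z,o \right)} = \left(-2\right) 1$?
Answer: $238$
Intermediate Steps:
$V{\left(Z,o \right)} = -2$
$V{\left(6,\frac{10}{8} - \frac{7}{7} \right)} \left(\left(-17\right) 7\right) = - 2 \left(\left(-17\right) 7\right) = \left(-2\right) \left(-119\right) = 238$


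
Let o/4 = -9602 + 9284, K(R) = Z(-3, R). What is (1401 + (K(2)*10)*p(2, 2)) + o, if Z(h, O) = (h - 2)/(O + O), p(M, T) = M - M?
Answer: 129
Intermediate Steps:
p(M, T) = 0
Z(h, O) = (-2 + h)/(2*O) (Z(h, O) = (-2 + h)/((2*O)) = (-2 + h)*(1/(2*O)) = (-2 + h)/(2*O))
K(R) = -5/(2*R) (K(R) = (-2 - 3)/(2*R) = (1/2)*(-5)/R = -5/(2*R))
o = -1272 (o = 4*(-9602 + 9284) = 4*(-318) = -1272)
(1401 + (K(2)*10)*p(2, 2)) + o = (1401 + (-5/2/2*10)*0) - 1272 = (1401 + (-5/2*1/2*10)*0) - 1272 = (1401 - 5/4*10*0) - 1272 = (1401 - 25/2*0) - 1272 = (1401 + 0) - 1272 = 1401 - 1272 = 129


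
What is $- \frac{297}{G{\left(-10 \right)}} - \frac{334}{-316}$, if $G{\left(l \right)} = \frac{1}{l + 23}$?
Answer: $- \frac{609871}{158} \approx -3859.9$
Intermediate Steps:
$G{\left(l \right)} = \frac{1}{23 + l}$
$- \frac{297}{G{\left(-10 \right)}} - \frac{334}{-316} = - \frac{297}{\frac{1}{23 - 10}} - \frac{334}{-316} = - \frac{297}{\frac{1}{13}} - - \frac{167}{158} = - 297 \frac{1}{\frac{1}{13}} + \frac{167}{158} = \left(-297\right) 13 + \frac{167}{158} = -3861 + \frac{167}{158} = - \frac{609871}{158}$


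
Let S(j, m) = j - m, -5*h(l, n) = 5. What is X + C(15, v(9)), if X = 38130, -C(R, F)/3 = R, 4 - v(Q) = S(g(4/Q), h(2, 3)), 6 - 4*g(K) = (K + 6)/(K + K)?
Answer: 38085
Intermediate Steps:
g(K) = 3/2 - (6 + K)/(8*K) (g(K) = 3/2 - (K + 6)/(4*(K + K)) = 3/2 - (6 + K)/(4*(2*K)) = 3/2 - (6 + K)*1/(2*K)/4 = 3/2 - (6 + K)/(8*K))
h(l, n) = -1 (h(l, n) = -⅕*5 = -1)
v(Q) = 3 - Q*(-6 + 44/Q)/32 (v(Q) = 4 - ((-6 + 11*(4/Q))/(8*((4/Q))) - 1*(-1)) = 4 - ((Q/4)*(-6 + 44/Q)/8 + 1) = 4 - (Q*(-6 + 44/Q)/32 + 1) = 4 - (1 + Q*(-6 + 44/Q)/32) = 4 + (-1 - Q*(-6 + 44/Q)/32) = 3 - Q*(-6 + 44/Q)/32)
C(R, F) = -3*R
X + C(15, v(9)) = 38130 - 3*15 = 38130 - 45 = 38085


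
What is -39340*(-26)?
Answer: 1022840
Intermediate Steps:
-39340*(-26) = -1405*(-728) = 1022840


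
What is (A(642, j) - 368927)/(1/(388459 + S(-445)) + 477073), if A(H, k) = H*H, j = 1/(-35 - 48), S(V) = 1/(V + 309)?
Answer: 2284228999251/25203968392015 ≈ 0.090630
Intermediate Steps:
S(V) = 1/(309 + V)
j = -1/83 (j = 1/(-83) = -1/83 ≈ -0.012048)
A(H, k) = H²
(A(642, j) - 368927)/(1/(388459 + S(-445)) + 477073) = (642² - 368927)/(1/(388459 + 1/(309 - 445)) + 477073) = (412164 - 368927)/(1/(388459 + 1/(-136)) + 477073) = 43237/(1/(388459 - 1/136) + 477073) = 43237/(1/(52830423/136) + 477073) = 43237/(136/52830423 + 477073) = 43237/(25203968392015/52830423) = 43237*(52830423/25203968392015) = 2284228999251/25203968392015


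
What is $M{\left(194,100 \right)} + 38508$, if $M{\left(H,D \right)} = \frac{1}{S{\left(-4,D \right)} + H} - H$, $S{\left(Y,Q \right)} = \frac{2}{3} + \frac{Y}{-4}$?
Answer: $\frac{22490321}{587} \approx 38314.0$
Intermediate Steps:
$S{\left(Y,Q \right)} = \frac{2}{3} - \frac{Y}{4}$ ($S{\left(Y,Q \right)} = 2 \cdot \frac{1}{3} + Y \left(- \frac{1}{4}\right) = \frac{2}{3} - \frac{Y}{4}$)
$M{\left(H,D \right)} = \frac{1}{\frac{5}{3} + H} - H$ ($M{\left(H,D \right)} = \frac{1}{\left(\frac{2}{3} - -1\right) + H} - H = \frac{1}{\left(\frac{2}{3} + 1\right) + H} - H = \frac{1}{\frac{5}{3} + H} - H$)
$M{\left(194,100 \right)} + 38508 = \frac{3 - 970 - 3 \cdot 194^{2}}{5 + 3 \cdot 194} + 38508 = \frac{3 - 970 - 112908}{5 + 582} + 38508 = \frac{3 - 970 - 112908}{587} + 38508 = \frac{1}{587} \left(-113875\right) + 38508 = - \frac{113875}{587} + 38508 = \frac{22490321}{587}$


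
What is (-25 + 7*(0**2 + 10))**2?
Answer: 2025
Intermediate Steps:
(-25 + 7*(0**2 + 10))**2 = (-25 + 7*(0 + 10))**2 = (-25 + 7*10)**2 = (-25 + 70)**2 = 45**2 = 2025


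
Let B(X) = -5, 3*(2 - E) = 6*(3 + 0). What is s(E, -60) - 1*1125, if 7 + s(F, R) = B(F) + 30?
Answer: -1107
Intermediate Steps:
E = -4 (E = 2 - 2*(3 + 0) = 2 - 2*3 = 2 - ⅓*18 = 2 - 6 = -4)
s(F, R) = 18 (s(F, R) = -7 + (-5 + 30) = -7 + 25 = 18)
s(E, -60) - 1*1125 = 18 - 1*1125 = 18 - 1125 = -1107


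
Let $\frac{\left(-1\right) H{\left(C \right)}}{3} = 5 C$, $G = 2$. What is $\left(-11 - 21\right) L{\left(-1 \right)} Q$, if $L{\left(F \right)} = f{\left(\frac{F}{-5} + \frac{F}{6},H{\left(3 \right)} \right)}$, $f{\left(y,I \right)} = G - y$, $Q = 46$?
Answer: $- \frac{43424}{15} \approx -2894.9$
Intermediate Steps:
$H{\left(C \right)} = - 15 C$ ($H{\left(C \right)} = - 3 \cdot 5 C = - 15 C$)
$f{\left(y,I \right)} = 2 - y$
$L{\left(F \right)} = 2 + \frac{F}{30}$ ($L{\left(F \right)} = 2 - \left(\frac{F}{-5} + \frac{F}{6}\right) = 2 - \left(F \left(- \frac{1}{5}\right) + F \frac{1}{6}\right) = 2 - \left(- \frac{F}{5} + \frac{F}{6}\right) = 2 - - \frac{F}{30} = 2 + \frac{F}{30}$)
$\left(-11 - 21\right) L{\left(-1 \right)} Q = \left(-11 - 21\right) \left(2 + \frac{1}{30} \left(-1\right)\right) 46 = \left(-11 - 21\right) \left(2 - \frac{1}{30}\right) 46 = \left(-32\right) \frac{59}{30} \cdot 46 = \left(- \frac{944}{15}\right) 46 = - \frac{43424}{15}$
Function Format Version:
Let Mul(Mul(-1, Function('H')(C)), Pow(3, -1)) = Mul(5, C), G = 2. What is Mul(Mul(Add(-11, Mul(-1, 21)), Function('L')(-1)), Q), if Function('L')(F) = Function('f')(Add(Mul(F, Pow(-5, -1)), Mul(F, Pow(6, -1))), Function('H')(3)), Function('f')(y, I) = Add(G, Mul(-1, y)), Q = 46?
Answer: Rational(-43424, 15) ≈ -2894.9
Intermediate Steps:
Function('H')(C) = Mul(-15, C) (Function('H')(C) = Mul(-3, Mul(5, C)) = Mul(-15, C))
Function('f')(y, I) = Add(2, Mul(-1, y))
Function('L')(F) = Add(2, Mul(Rational(1, 30), F)) (Function('L')(F) = Add(2, Mul(-1, Add(Mul(F, Pow(-5, -1)), Mul(F, Pow(6, -1))))) = Add(2, Mul(-1, Add(Mul(F, Rational(-1, 5)), Mul(F, Rational(1, 6))))) = Add(2, Mul(-1, Add(Mul(Rational(-1, 5), F), Mul(Rational(1, 6), F)))) = Add(2, Mul(-1, Mul(Rational(-1, 30), F))) = Add(2, Mul(Rational(1, 30), F)))
Mul(Mul(Add(-11, Mul(-1, 21)), Function('L')(-1)), Q) = Mul(Mul(Add(-11, Mul(-1, 21)), Add(2, Mul(Rational(1, 30), -1))), 46) = Mul(Mul(Add(-11, -21), Add(2, Rational(-1, 30))), 46) = Mul(Mul(-32, Rational(59, 30)), 46) = Mul(Rational(-944, 15), 46) = Rational(-43424, 15)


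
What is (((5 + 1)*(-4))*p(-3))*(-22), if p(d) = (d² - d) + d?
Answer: 4752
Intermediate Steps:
p(d) = d²
(((5 + 1)*(-4))*p(-3))*(-22) = (((5 + 1)*(-4))*(-3)²)*(-22) = ((6*(-4))*9)*(-22) = -24*9*(-22) = -216*(-22) = 4752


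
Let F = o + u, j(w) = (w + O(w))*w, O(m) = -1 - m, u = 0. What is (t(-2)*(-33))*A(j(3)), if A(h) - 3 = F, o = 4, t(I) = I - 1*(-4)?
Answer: -462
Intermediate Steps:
t(I) = 4 + I (t(I) = I + 4 = 4 + I)
j(w) = -w (j(w) = (w + (-1 - w))*w = -w)
F = 4 (F = 4 + 0 = 4)
A(h) = 7 (A(h) = 3 + 4 = 7)
(t(-2)*(-33))*A(j(3)) = ((4 - 2)*(-33))*7 = (2*(-33))*7 = -66*7 = -462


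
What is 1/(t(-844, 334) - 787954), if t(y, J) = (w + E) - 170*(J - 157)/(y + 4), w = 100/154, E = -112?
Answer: -308/242713095 ≈ -1.2690e-6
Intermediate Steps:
w = 50/77 (w = 100*(1/154) = 50/77 ≈ 0.64935)
t(y, J) = -8574/77 - 170*(-157 + J)/(4 + y) (t(y, J) = (50/77 - 112) - 170*(J - 157)/(y + 4) = -8574/77 - 170*(-157 + J)/(4 + y))
1/(t(-844, 334) - 787954) = 1/(2*(1010417 - 6545*334 - 4287*(-844))/(77*(4 - 844)) - 787954) = 1/((2/77)*(1010417 - 2186030 + 3618228)/(-840) - 787954) = 1/((2/77)*(-1/840)*2442615 - 787954) = 1/(-23263/308 - 787954) = 1/(-242713095/308) = -308/242713095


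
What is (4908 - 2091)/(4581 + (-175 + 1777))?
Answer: 313/687 ≈ 0.45560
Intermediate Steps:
(4908 - 2091)/(4581 + (-175 + 1777)) = 2817/(4581 + 1602) = 2817/6183 = 2817*(1/6183) = 313/687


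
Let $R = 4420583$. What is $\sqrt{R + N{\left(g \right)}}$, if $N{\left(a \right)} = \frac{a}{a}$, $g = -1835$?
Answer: $42 \sqrt{2506} \approx 2102.5$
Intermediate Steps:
$N{\left(a \right)} = 1$
$\sqrt{R + N{\left(g \right)}} = \sqrt{4420583 + 1} = \sqrt{4420584} = 42 \sqrt{2506}$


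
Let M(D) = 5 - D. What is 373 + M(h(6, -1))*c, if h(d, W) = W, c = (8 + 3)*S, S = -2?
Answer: 241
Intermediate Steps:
c = -22 (c = (8 + 3)*(-2) = 11*(-2) = -22)
373 + M(h(6, -1))*c = 373 + (5 - 1*(-1))*(-22) = 373 + (5 + 1)*(-22) = 373 + 6*(-22) = 373 - 132 = 241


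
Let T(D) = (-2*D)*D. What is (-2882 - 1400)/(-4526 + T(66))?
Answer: 2141/6619 ≈ 0.32346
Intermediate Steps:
T(D) = -2*D²
(-2882 - 1400)/(-4526 + T(66)) = (-2882 - 1400)/(-4526 - 2*66²) = -4282/(-4526 - 2*4356) = -4282/(-4526 - 8712) = -4282/(-13238) = -4282*(-1/13238) = 2141/6619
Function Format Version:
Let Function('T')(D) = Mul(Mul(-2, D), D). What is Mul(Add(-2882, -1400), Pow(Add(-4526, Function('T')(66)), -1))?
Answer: Rational(2141, 6619) ≈ 0.32346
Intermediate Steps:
Function('T')(D) = Mul(-2, Pow(D, 2))
Mul(Add(-2882, -1400), Pow(Add(-4526, Function('T')(66)), -1)) = Mul(Add(-2882, -1400), Pow(Add(-4526, Mul(-2, Pow(66, 2))), -1)) = Mul(-4282, Pow(Add(-4526, Mul(-2, 4356)), -1)) = Mul(-4282, Pow(Add(-4526, -8712), -1)) = Mul(-4282, Pow(-13238, -1)) = Mul(-4282, Rational(-1, 13238)) = Rational(2141, 6619)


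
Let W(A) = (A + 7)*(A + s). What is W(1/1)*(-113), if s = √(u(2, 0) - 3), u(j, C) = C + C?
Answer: -904 - 904*I*√3 ≈ -904.0 - 1565.8*I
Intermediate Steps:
u(j, C) = 2*C
s = I*√3 (s = √(2*0 - 3) = √(0 - 3) = √(-3) = I*√3 ≈ 1.732*I)
W(A) = (7 + A)*(A + I*√3) (W(A) = (A + 7)*(A + I*√3) = (7 + A)*(A + I*√3))
W(1/1)*(-113) = ((1/1)² + 7/1 + 7*I*√3 + I*√3/1)*(-113) = (1² + 7*1 + 7*I*√3 + I*1*√3)*(-113) = (1 + 7 + 7*I*√3 + I*√3)*(-113) = (8 + 8*I*√3)*(-113) = -904 - 904*I*√3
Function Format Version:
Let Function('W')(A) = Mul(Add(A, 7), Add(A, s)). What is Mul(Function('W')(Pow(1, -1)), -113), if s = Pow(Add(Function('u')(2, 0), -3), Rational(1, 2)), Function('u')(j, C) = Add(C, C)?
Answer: Add(-904, Mul(-904, I, Pow(3, Rational(1, 2)))) ≈ Add(-904.00, Mul(-1565.8, I))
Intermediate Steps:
Function('u')(j, C) = Mul(2, C)
s = Mul(I, Pow(3, Rational(1, 2))) (s = Pow(Add(Mul(2, 0), -3), Rational(1, 2)) = Pow(Add(0, -3), Rational(1, 2)) = Pow(-3, Rational(1, 2)) = Mul(I, Pow(3, Rational(1, 2))) ≈ Mul(1.7320, I))
Function('W')(A) = Mul(Add(7, A), Add(A, Mul(I, Pow(3, Rational(1, 2))))) (Function('W')(A) = Mul(Add(A, 7), Add(A, Mul(I, Pow(3, Rational(1, 2))))) = Mul(Add(7, A), Add(A, Mul(I, Pow(3, Rational(1, 2))))))
Mul(Function('W')(Pow(1, -1)), -113) = Mul(Add(Pow(Pow(1, -1), 2), Mul(7, Pow(1, -1)), Mul(7, I, Pow(3, Rational(1, 2))), Mul(I, Pow(1, -1), Pow(3, Rational(1, 2)))), -113) = Mul(Add(Pow(1, 2), Mul(7, 1), Mul(7, I, Pow(3, Rational(1, 2))), Mul(I, 1, Pow(3, Rational(1, 2)))), -113) = Mul(Add(1, 7, Mul(7, I, Pow(3, Rational(1, 2))), Mul(I, Pow(3, Rational(1, 2)))), -113) = Mul(Add(8, Mul(8, I, Pow(3, Rational(1, 2)))), -113) = Add(-904, Mul(-904, I, Pow(3, Rational(1, 2))))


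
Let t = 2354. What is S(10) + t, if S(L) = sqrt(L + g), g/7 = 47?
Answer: 2354 + sqrt(339) ≈ 2372.4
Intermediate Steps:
g = 329 (g = 7*47 = 329)
S(L) = sqrt(329 + L) (S(L) = sqrt(L + 329) = sqrt(329 + L))
S(10) + t = sqrt(329 + 10) + 2354 = sqrt(339) + 2354 = 2354 + sqrt(339)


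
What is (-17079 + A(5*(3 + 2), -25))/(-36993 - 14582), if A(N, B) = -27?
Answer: 17106/51575 ≈ 0.33167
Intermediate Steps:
(-17079 + A(5*(3 + 2), -25))/(-36993 - 14582) = (-17079 - 27)/(-36993 - 14582) = -17106/(-51575) = -17106*(-1/51575) = 17106/51575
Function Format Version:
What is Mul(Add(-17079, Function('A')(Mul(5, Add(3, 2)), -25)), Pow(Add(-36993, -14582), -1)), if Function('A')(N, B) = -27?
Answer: Rational(17106, 51575) ≈ 0.33167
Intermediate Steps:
Mul(Add(-17079, Function('A')(Mul(5, Add(3, 2)), -25)), Pow(Add(-36993, -14582), -1)) = Mul(Add(-17079, -27), Pow(Add(-36993, -14582), -1)) = Mul(-17106, Pow(-51575, -1)) = Mul(-17106, Rational(-1, 51575)) = Rational(17106, 51575)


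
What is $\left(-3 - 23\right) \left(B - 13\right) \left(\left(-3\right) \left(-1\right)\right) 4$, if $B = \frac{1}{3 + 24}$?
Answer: $\frac{36400}{9} \approx 4044.4$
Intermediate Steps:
$B = \frac{1}{27} \approx 0.037037$
$\left(-3 - 23\right) \left(B - 13\right) \left(\left(-3\right) \left(-1\right)\right) 4 = \left(-3 - 23\right) \left(\frac{1}{27} - 13\right) \left(\left(-3\right) \left(-1\right)\right) 4 = \left(-26\right) \left(- \frac{350}{27}\right) 3 \cdot 4 = \frac{9100}{27} \cdot 3 \cdot 4 = \frac{9100}{9} \cdot 4 = \frac{36400}{9}$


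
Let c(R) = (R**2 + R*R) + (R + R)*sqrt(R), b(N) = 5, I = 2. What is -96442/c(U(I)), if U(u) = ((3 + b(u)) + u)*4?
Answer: -48221/1560 + 48221*sqrt(10)/31200 ≈ -26.023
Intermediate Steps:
U(u) = 32 + 4*u (U(u) = ((3 + 5) + u)*4 = (8 + u)*4 = 32 + 4*u)
c(R) = 2*R**2 + 2*R**(3/2) (c(R) = (R**2 + R**2) + (2*R)*sqrt(R) = 2*R**2 + 2*R**(3/2))
-96442/c(U(I)) = -96442/(2*(32 + 4*2)**2 + 2*(32 + 4*2)**(3/2)) = -96442/(2*(32 + 8)**2 + 2*(32 + 8)**(3/2)) = -96442/(2*40**2 + 2*40**(3/2)) = -96442/(2*1600 + 2*(80*sqrt(10))) = -96442/(3200 + 160*sqrt(10))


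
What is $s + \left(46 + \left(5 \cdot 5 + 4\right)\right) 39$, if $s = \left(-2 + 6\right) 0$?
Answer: $2925$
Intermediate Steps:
$s = 0$ ($s = 4 \cdot 0 = 0$)
$s + \left(46 + \left(5 \cdot 5 + 4\right)\right) 39 = 0 + \left(46 + \left(5 \cdot 5 + 4\right)\right) 39 = 0 + \left(46 + \left(25 + 4\right)\right) 39 = 0 + \left(46 + 29\right) 39 = 0 + 75 \cdot 39 = 0 + 2925 = 2925$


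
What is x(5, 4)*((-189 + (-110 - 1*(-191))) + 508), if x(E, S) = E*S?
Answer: 8000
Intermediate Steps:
x(5, 4)*((-189 + (-110 - 1*(-191))) + 508) = (5*4)*((-189 + (-110 - 1*(-191))) + 508) = 20*((-189 + (-110 + 191)) + 508) = 20*((-189 + 81) + 508) = 20*(-108 + 508) = 20*400 = 8000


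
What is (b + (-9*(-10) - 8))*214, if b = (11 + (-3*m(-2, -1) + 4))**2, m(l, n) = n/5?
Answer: 1740676/25 ≈ 69627.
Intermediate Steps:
m(l, n) = n/5 (m(l, n) = n*(1/5) = n/5)
b = 6084/25 (b = (11 + (-3*(-1)/5 + 4))**2 = (11 + (-3*(-1/5) + 4))**2 = (11 + (3/5 + 4))**2 = (11 + 23/5)**2 = (78/5)**2 = 6084/25 ≈ 243.36)
(b + (-9*(-10) - 8))*214 = (6084/25 + (-9*(-10) - 8))*214 = (6084/25 + (90 - 8))*214 = (6084/25 + 82)*214 = (8134/25)*214 = 1740676/25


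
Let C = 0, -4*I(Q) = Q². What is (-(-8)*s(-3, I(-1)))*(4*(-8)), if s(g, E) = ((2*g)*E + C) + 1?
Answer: -640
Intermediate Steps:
I(Q) = -Q²/4
s(g, E) = 1 + 2*E*g (s(g, E) = ((2*g)*E + 0) + 1 = (2*E*g + 0) + 1 = 2*E*g + 1 = 1 + 2*E*g)
(-(-8)*s(-3, I(-1)))*(4*(-8)) = (-(-8)*(1 + 2*(-¼*(-1)²)*(-3)))*(4*(-8)) = -(-8)*(1 + 2*(-¼*1)*(-3))*(-32) = -(-8)*(1 + 2*(-¼)*(-3))*(-32) = -(-8)*(1 + 3/2)*(-32) = -(-8)*5/2*(-32) = -8*(-5/2)*(-32) = 20*(-32) = -640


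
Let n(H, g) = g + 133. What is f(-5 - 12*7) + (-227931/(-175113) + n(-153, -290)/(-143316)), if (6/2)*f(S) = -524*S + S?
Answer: 43269060004781/2788499412 ≈ 15517.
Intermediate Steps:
n(H, g) = 133 + g
f(S) = -523*S/3 (f(S) = (-524*S + S)/3 = (-523*S)/3 = -523*S/3)
f(-5 - 12*7) + (-227931/(-175113) + n(-153, -290)/(-143316)) = -523*(-5 - 12*7)/3 + (-227931/(-175113) + (133 - 290)/(-143316)) = -523*(-5 - 84)/3 + (-227931*(-1/175113) - 157*(-1/143316)) = -523/3*(-89) + (75977/58371 + 157/143316) = 46547/3 + 3632627993/2788499412 = 43269060004781/2788499412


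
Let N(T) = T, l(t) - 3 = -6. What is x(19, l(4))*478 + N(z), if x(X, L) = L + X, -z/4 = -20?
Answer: 7728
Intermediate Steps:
z = 80 (z = -4*(-20) = 80)
l(t) = -3 (l(t) = 3 - 6 = -3)
x(19, l(4))*478 + N(z) = (-3 + 19)*478 + 80 = 16*478 + 80 = 7648 + 80 = 7728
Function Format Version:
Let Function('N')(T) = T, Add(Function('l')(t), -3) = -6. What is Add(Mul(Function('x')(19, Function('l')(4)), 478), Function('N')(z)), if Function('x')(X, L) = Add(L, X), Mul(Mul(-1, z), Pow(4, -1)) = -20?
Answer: 7728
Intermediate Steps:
z = 80 (z = Mul(-4, -20) = 80)
Function('l')(t) = -3 (Function('l')(t) = Add(3, -6) = -3)
Add(Mul(Function('x')(19, Function('l')(4)), 478), Function('N')(z)) = Add(Mul(Add(-3, 19), 478), 80) = Add(Mul(16, 478), 80) = Add(7648, 80) = 7728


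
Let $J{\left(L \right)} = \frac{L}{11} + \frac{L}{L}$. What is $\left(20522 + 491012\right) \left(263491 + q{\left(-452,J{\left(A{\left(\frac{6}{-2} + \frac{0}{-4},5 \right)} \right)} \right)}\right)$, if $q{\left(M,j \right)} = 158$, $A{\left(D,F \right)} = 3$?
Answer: $134865427566$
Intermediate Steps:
$J{\left(L \right)} = 1 + \frac{L}{11}$ ($J{\left(L \right)} = L \frac{1}{11} + 1 = \frac{L}{11} + 1 = 1 + \frac{L}{11}$)
$\left(20522 + 491012\right) \left(263491 + q{\left(-452,J{\left(A{\left(\frac{6}{-2} + \frac{0}{-4},5 \right)} \right)} \right)}\right) = \left(20522 + 491012\right) \left(263491 + 158\right) = 511534 \cdot 263649 = 134865427566$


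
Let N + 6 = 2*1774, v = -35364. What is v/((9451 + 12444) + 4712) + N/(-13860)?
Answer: -180701/114030 ≈ -1.5847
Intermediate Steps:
N = 3542 (N = -6 + 2*1774 = -6 + 3548 = 3542)
v/((9451 + 12444) + 4712) + N/(-13860) = -35364/((9451 + 12444) + 4712) + 3542/(-13860) = -35364/(21895 + 4712) + 3542*(-1/13860) = -35364/26607 - 23/90 = -35364*1/26607 - 23/90 = -1684/1267 - 23/90 = -180701/114030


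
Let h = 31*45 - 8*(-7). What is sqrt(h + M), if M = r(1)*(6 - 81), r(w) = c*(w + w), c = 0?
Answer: sqrt(1451) ≈ 38.092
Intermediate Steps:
r(w) = 0 (r(w) = 0*(w + w) = 0*(2*w) = 0)
h = 1451 (h = 1395 + 56 = 1451)
M = 0 (M = 0*(6 - 81) = 0*(-75) = 0)
sqrt(h + M) = sqrt(1451 + 0) = sqrt(1451)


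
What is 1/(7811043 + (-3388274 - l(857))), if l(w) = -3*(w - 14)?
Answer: 1/4425298 ≈ 2.2597e-7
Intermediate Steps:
l(w) = 42 - 3*w (l(w) = -3*(-14 + w) = 42 - 3*w)
1/(7811043 + (-3388274 - l(857))) = 1/(7811043 + (-3388274 - (42 - 3*857))) = 1/(7811043 + (-3388274 - (42 - 2571))) = 1/(7811043 + (-3388274 - 1*(-2529))) = 1/(7811043 + (-3388274 + 2529)) = 1/(7811043 - 3385745) = 1/4425298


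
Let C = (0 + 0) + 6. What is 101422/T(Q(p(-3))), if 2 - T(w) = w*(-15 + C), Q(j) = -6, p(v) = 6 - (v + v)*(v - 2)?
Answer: -50711/26 ≈ -1950.4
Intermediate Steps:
C = 6 (C = 0 + 6 = 6)
p(v) = 6 - 2*v*(-2 + v)
T(w) = 2 + 9*w (T(w) = 2 - w*(-15 + 6) = 2 - w*(-9) = 2 - (-9)*w = 2 + 9*w)
101422/T(Q(p(-3))) = 101422/(2 + 9*(-6)) = 101422/(2 - 54) = 101422/(-52) = 101422*(-1/52) = -50711/26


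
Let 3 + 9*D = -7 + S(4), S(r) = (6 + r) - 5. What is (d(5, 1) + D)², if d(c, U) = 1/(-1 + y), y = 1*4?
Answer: 4/81 ≈ 0.049383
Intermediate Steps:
y = 4
d(c, U) = ⅓ (d(c, U) = 1/(-1 + 4) = 1/3 = ⅓)
S(r) = 1 + r
D = -5/9 (D = -⅓ + (-7 + (1 + 4))/9 = -⅓ + (-7 + 5)/9 = -⅓ + (⅑)*(-2) = -⅓ - 2/9 = -5/9 ≈ -0.55556)
(d(5, 1) + D)² = (⅓ - 5/9)² = (-2/9)² = 4/81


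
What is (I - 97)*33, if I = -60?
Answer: -5181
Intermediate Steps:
(I - 97)*33 = (-60 - 97)*33 = -157*33 = -5181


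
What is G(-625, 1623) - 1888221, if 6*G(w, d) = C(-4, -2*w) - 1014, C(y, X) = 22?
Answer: -5665159/3 ≈ -1.8884e+6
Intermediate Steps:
G(w, d) = -496/3 (G(w, d) = (22 - 1014)/6 = (⅙)*(-992) = -496/3)
G(-625, 1623) - 1888221 = -496/3 - 1888221 = -5665159/3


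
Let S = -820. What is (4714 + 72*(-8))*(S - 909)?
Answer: -7154602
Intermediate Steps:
(4714 + 72*(-8))*(S - 909) = (4714 + 72*(-8))*(-820 - 909) = (4714 - 576)*(-1729) = 4138*(-1729) = -7154602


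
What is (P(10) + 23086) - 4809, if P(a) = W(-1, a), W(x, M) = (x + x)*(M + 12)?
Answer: 18233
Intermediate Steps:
W(x, M) = 2*x*(12 + M) (W(x, M) = (2*x)*(12 + M) = 2*x*(12 + M))
P(a) = -24 - 2*a (P(a) = 2*(-1)*(12 + a) = -24 - 2*a)
(P(10) + 23086) - 4809 = ((-24 - 2*10) + 23086) - 4809 = ((-24 - 20) + 23086) - 4809 = (-44 + 23086) - 4809 = 23042 - 4809 = 18233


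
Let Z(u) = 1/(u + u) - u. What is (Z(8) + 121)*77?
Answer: 139293/16 ≈ 8705.8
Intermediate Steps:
Z(u) = 1/(2*u) - u
(Z(8) + 121)*77 = (((1/2)/8 - 1*8) + 121)*77 = (((1/2)*(1/8) - 8) + 121)*77 = ((1/16 - 8) + 121)*77 = (-127/16 + 121)*77 = (1809/16)*77 = 139293/16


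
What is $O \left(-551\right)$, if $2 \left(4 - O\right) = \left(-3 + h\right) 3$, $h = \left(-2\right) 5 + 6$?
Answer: $- \frac{15979}{2} \approx -7989.5$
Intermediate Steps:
$h = -4$ ($h = -10 + 6 = -4$)
$O = \frac{29}{2}$ ($O = 4 - \frac{\left(-3 - 4\right) 3}{2} = 4 - \frac{\left(-7\right) 3}{2} = 4 - - \frac{21}{2} = 4 + \frac{21}{2} = \frac{29}{2} \approx 14.5$)
$O \left(-551\right) = \frac{29}{2} \left(-551\right) = - \frac{15979}{2}$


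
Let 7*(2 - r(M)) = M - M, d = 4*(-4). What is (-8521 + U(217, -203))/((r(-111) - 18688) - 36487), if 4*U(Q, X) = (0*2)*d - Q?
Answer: 34301/220692 ≈ 0.15542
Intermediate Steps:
d = -16
U(Q, X) = -Q/4 (U(Q, X) = ((0*2)*(-16) - Q)/4 = (0*(-16) - Q)/4 = (0 - Q)/4 = (-Q)/4 = -Q/4)
r(M) = 2 (r(M) = 2 - (M - M)/7 = 2 - 1/7*0 = 2 + 0 = 2)
(-8521 + U(217, -203))/((r(-111) - 18688) - 36487) = (-8521 - 1/4*217)/((2 - 18688) - 36487) = (-8521 - 217/4)/(-18686 - 36487) = -34301/4/(-55173) = -34301/4*(-1/55173) = 34301/220692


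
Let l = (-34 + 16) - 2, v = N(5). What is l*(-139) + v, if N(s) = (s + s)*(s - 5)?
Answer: 2780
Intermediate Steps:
N(s) = 2*s*(-5 + s) (N(s) = (2*s)*(-5 + s) = 2*s*(-5 + s))
v = 0 (v = 2*5*(-5 + 5) = 2*5*0 = 0)
l = -20 (l = -18 - 2 = -20)
l*(-139) + v = -20*(-139) + 0 = 2780 + 0 = 2780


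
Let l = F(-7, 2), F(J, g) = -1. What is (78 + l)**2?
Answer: 5929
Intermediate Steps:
l = -1
(78 + l)**2 = (78 - 1)**2 = 77**2 = 5929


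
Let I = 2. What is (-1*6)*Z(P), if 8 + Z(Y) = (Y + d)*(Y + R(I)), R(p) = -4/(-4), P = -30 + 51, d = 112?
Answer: -17508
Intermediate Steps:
P = 21
R(p) = 1 (R(p) = -4*(-¼) = 1)
Z(Y) = -8 + (1 + Y)*(112 + Y) (Z(Y) = -8 + (Y + 112)*(Y + 1) = -8 + (112 + Y)*(1 + Y) = -8 + (1 + Y)*(112 + Y))
(-1*6)*Z(P) = (-1*6)*(104 + 21² + 113*21) = -6*(104 + 441 + 2373) = -6*2918 = -17508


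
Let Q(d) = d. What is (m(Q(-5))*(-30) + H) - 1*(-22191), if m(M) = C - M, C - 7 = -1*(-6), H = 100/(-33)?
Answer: 714383/33 ≈ 21648.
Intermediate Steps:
H = -100/33 (H = 100*(-1/33) = -100/33 ≈ -3.0303)
C = 13 (C = 7 - 1*(-6) = 7 + 6 = 13)
m(M) = 13 - M
(m(Q(-5))*(-30) + H) - 1*(-22191) = ((13 - 1*(-5))*(-30) - 100/33) - 1*(-22191) = ((13 + 5)*(-30) - 100/33) + 22191 = (18*(-30) - 100/33) + 22191 = (-540 - 100/33) + 22191 = -17920/33 + 22191 = 714383/33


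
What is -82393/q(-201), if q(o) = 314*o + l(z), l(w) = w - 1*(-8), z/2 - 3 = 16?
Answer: 82393/63068 ≈ 1.3064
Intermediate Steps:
z = 38 (z = 6 + 2*16 = 6 + 32 = 38)
l(w) = 8 + w (l(w) = w + 8 = 8 + w)
q(o) = 46 + 314*o (q(o) = 314*o + (8 + 38) = 314*o + 46 = 46 + 314*o)
-82393/q(-201) = -82393/(46 + 314*(-201)) = -82393/(46 - 63114) = -82393/(-63068) = -82393*(-1/63068) = 82393/63068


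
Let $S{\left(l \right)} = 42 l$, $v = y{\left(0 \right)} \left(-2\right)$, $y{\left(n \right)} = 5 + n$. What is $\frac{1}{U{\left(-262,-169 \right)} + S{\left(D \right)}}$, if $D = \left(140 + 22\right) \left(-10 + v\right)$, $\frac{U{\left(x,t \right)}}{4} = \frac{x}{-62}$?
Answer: $- \frac{31}{4217956} \approx -7.3495 \cdot 10^{-6}$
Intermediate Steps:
$U{\left(x,t \right)} = - \frac{2 x}{31}$ ($U{\left(x,t \right)} = 4 \frac{x}{-62} = 4 x \left(- \frac{1}{62}\right) = 4 \left(- \frac{x}{62}\right) = - \frac{2 x}{31}$)
$v = -10$ ($v = \left(5 + 0\right) \left(-2\right) = 5 \left(-2\right) = -10$)
$D = -3240$ ($D = \left(140 + 22\right) \left(-10 - 10\right) = 162 \left(-20\right) = -3240$)
$\frac{1}{U{\left(-262,-169 \right)} + S{\left(D \right)}} = \frac{1}{\left(- \frac{2}{31}\right) \left(-262\right) + 42 \left(-3240\right)} = \frac{1}{\frac{524}{31} - 136080} = \frac{1}{- \frac{4217956}{31}} = - \frac{31}{4217956}$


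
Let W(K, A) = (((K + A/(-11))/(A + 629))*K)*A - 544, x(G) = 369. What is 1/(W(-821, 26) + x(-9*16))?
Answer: 7205/192069847 ≈ 3.7512e-5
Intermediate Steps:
W(K, A) = -544 + A*K*(K - A/11)/(629 + A) (W(K, A) = (((K + A*(-1/11))/(629 + A))*K)*A - 544 = (((K - A/11)/(629 + A))*K)*A - 544 = (K*(K - A/11)/(629 + A))*A - 544 = A*K*(K - A/11)/(629 + A) - 544 = -544 + A*K*(K - A/11)/(629 + A))
1/(W(-821, 26) + x(-9*16)) = 1/((-342176 - 544*26 + 26*(-821)² - 1/11*(-821)*26²)/(629 + 26) + 369) = 1/((-342176 - 14144 + 26*674041 - 1/11*(-821)*676)/655 + 369) = 1/((-342176 - 14144 + 17525066 + 554996/11)/655 + 369) = 1/((1/655)*(189411202/11) + 369) = 1/(189411202/7205 + 369) = 1/(192069847/7205) = 7205/192069847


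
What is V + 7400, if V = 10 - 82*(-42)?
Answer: 10854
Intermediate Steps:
V = 3454 (V = 10 + 3444 = 3454)
V + 7400 = 3454 + 7400 = 10854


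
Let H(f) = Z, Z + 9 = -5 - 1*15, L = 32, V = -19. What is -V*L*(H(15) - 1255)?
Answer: -780672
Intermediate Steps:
Z = -29 (Z = -9 + (-5 - 1*15) = -9 + (-5 - 15) = -9 - 20 = -29)
H(f) = -29
-V*L*(H(15) - 1255) = -(-19*32)*(-29 - 1255) = -(-608)*(-1284) = -1*780672 = -780672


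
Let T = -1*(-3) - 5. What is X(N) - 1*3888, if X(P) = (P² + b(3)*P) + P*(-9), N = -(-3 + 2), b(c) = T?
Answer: -3898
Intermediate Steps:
T = -2 (T = 3 - 5 = -2)
b(c) = -2
N = 1 (N = -1*(-1) = 1)
X(P) = P² - 11*P (X(P) = (P² - 2*P) + P*(-9) = (P² - 2*P) - 9*P = P² - 11*P)
X(N) - 1*3888 = 1*(-11 + 1) - 1*3888 = 1*(-10) - 3888 = -10 - 3888 = -3898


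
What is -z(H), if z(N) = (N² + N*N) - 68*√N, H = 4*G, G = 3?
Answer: -288 + 136*√3 ≈ -52.441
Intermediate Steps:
H = 12 (H = 4*3 = 12)
z(N) = -68*√N + 2*N² (z(N) = (N² + N²) - 68*√N = 2*N² - 68*√N = -68*√N + 2*N²)
-z(H) = -(-136*√3 + 2*12²) = -(-136*√3 + 2*144) = -(-136*√3 + 288) = -(288 - 136*√3) = -288 + 136*√3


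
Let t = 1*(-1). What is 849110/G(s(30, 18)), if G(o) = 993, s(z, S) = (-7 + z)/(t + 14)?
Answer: 849110/993 ≈ 855.10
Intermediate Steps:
t = -1
s(z, S) = -7/13 + z/13 (s(z, S) = (-7 + z)/(-1 + 14) = (-7 + z)/13 = (-7 + z)*(1/13) = -7/13 + z/13)
849110/G(s(30, 18)) = 849110/993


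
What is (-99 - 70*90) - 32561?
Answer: -38960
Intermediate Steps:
(-99 - 70*90) - 32561 = (-99 - 6300) - 32561 = -6399 - 32561 = -38960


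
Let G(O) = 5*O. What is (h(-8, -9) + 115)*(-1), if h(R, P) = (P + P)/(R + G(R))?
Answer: -923/8 ≈ -115.38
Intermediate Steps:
h(R, P) = P/(3*R) (h(R, P) = (P + P)/(R + 5*R) = (2*P)/((6*R)) = (2*P)*(1/(6*R)) = P/(3*R))
(h(-8, -9) + 115)*(-1) = ((⅓)*(-9)/(-8) + 115)*(-1) = ((⅓)*(-9)*(-⅛) + 115)*(-1) = (3/8 + 115)*(-1) = (923/8)*(-1) = -923/8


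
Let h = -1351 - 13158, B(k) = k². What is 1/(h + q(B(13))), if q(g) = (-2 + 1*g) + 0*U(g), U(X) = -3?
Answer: -1/14342 ≈ -6.9725e-5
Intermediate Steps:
q(g) = -2 + g (q(g) = (-2 + 1*g) + 0*(-3) = (-2 + g) + 0 = -2 + g)
h = -14509
1/(h + q(B(13))) = 1/(-14509 + (-2 + 13²)) = 1/(-14509 + (-2 + 169)) = 1/(-14509 + 167) = 1/(-14342) = -1/14342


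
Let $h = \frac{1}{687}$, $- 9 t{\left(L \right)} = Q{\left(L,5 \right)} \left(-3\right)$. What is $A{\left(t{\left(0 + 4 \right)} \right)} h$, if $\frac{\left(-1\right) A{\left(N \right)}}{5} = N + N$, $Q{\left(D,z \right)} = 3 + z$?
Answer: $- \frac{80}{2061} \approx -0.038816$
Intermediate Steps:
$t{\left(L \right)} = \frac{8}{3}$ ($t{\left(L \right)} = - \frac{\left(3 + 5\right) \left(-3\right)}{9} = - \frac{8 \left(-3\right)}{9} = \left(- \frac{1}{9}\right) \left(-24\right) = \frac{8}{3}$)
$A{\left(N \right)} = - 10 N$ ($A{\left(N \right)} = - 5 \left(N + N\right) = - 5 \cdot 2 N = - 10 N$)
$h = \frac{1}{687} \approx 0.0014556$
$A{\left(t{\left(0 + 4 \right)} \right)} h = \left(-10\right) \frac{8}{3} \cdot \frac{1}{687} = \left(- \frac{80}{3}\right) \frac{1}{687} = - \frac{80}{2061}$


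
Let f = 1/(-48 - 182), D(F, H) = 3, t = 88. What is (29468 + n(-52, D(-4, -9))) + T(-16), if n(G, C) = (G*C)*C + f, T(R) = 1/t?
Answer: 293480071/10120 ≈ 29000.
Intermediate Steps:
f = -1/230 (f = 1/(-230) = -1/230 ≈ -0.0043478)
T(R) = 1/88
n(G, C) = -1/230 + G*C**2 (n(G, C) = (G*C)*C - 1/230 = (C*G)*C - 1/230 = G*C**2 - 1/230 = -1/230 + G*C**2)
(29468 + n(-52, D(-4, -9))) + T(-16) = (29468 + (-1/230 - 52*3**2)) + 1/88 = (29468 + (-1/230 - 52*9)) + 1/88 = (29468 + (-1/230 - 468)) + 1/88 = (29468 - 107641/230) + 1/88 = 6669999/230 + 1/88 = 293480071/10120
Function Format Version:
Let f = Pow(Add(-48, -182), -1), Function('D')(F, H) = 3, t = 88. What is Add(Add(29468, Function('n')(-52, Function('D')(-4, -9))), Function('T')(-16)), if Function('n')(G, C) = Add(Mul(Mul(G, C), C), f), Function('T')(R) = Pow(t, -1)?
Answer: Rational(293480071, 10120) ≈ 29000.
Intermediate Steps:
f = Rational(-1, 230) (f = Pow(-230, -1) = Rational(-1, 230) ≈ -0.0043478)
Function('T')(R) = Rational(1, 88) (Function('T')(R) = Pow(88, -1) = Rational(1, 88))
Function('n')(G, C) = Add(Rational(-1, 230), Mul(G, Pow(C, 2))) (Function('n')(G, C) = Add(Mul(Mul(G, C), C), Rational(-1, 230)) = Add(Mul(Mul(C, G), C), Rational(-1, 230)) = Add(Mul(G, Pow(C, 2)), Rational(-1, 230)) = Add(Rational(-1, 230), Mul(G, Pow(C, 2))))
Add(Add(29468, Function('n')(-52, Function('D')(-4, -9))), Function('T')(-16)) = Add(Add(29468, Add(Rational(-1, 230), Mul(-52, Pow(3, 2)))), Rational(1, 88)) = Add(Add(29468, Add(Rational(-1, 230), Mul(-52, 9))), Rational(1, 88)) = Add(Add(29468, Add(Rational(-1, 230), -468)), Rational(1, 88)) = Add(Add(29468, Rational(-107641, 230)), Rational(1, 88)) = Add(Rational(6669999, 230), Rational(1, 88)) = Rational(293480071, 10120)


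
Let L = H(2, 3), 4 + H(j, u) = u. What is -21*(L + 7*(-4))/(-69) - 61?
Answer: -1606/23 ≈ -69.826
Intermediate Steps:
H(j, u) = -4 + u
L = -1 (L = -4 + 3 = -1)
-21*(L + 7*(-4))/(-69) - 61 = -21*(-1 + 7*(-4))/(-69) - 61 = -21*(-1 - 28)*(-1)/69 - 61 = -(-609)*(-1)/69 - 61 = -21*29/69 - 61 = -203/23 - 61 = -1606/23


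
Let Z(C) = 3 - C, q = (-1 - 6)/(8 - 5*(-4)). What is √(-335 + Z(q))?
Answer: I*√1327/2 ≈ 18.214*I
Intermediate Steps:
q = -¼ (q = -7/(8 + 20) = -7/28 = -7*1/28 = -¼ ≈ -0.25000)
√(-335 + Z(q)) = √(-335 + (3 - 1*(-¼))) = √(-335 + (3 + ¼)) = √(-335 + 13/4) = √(-1327/4) = I*√1327/2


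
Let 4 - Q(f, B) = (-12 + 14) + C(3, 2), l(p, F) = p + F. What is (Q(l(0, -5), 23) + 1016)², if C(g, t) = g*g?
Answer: 1018081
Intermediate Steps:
C(g, t) = g²
l(p, F) = F + p
Q(f, B) = -7 (Q(f, B) = 4 - ((-12 + 14) + 3²) = 4 - (2 + 9) = 4 - 1*11 = 4 - 11 = -7)
(Q(l(0, -5), 23) + 1016)² = (-7 + 1016)² = 1009² = 1018081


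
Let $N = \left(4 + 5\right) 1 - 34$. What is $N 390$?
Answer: $-9750$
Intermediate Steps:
$N = -25$ ($N = 9 \cdot 1 - 34 = 9 - 34 = -25$)
$N 390 = \left(-25\right) 390 = -9750$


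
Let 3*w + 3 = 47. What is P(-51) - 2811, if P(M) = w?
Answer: -8389/3 ≈ -2796.3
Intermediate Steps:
w = 44/3 (w = -1 + (1/3)*47 = -1 + 47/3 = 44/3 ≈ 14.667)
P(M) = 44/3
P(-51) - 2811 = 44/3 - 2811 = -8389/3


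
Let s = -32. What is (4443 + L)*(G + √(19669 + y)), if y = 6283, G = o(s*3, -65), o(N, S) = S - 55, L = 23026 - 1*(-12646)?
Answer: -4813800 + 160460*√1622 ≈ 1.6486e+6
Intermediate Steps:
L = 35672 (L = 23026 + 12646 = 35672)
o(N, S) = -55 + S
G = -120 (G = -55 - 65 = -120)
(4443 + L)*(G + √(19669 + y)) = (4443 + 35672)*(-120 + √(19669 + 6283)) = 40115*(-120 + √25952) = 40115*(-120 + 4*√1622) = -4813800 + 160460*√1622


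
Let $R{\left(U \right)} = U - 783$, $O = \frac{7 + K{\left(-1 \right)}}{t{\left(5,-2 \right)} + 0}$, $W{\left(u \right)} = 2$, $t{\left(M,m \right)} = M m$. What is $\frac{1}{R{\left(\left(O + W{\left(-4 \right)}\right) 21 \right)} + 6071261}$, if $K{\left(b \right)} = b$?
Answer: $\frac{5}{30352537} \approx 1.6473 \cdot 10^{-7}$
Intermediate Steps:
$O = - \frac{3}{5}$ ($O = \frac{7 - 1}{5 \left(-2\right) + 0} = \frac{6}{-10 + 0} = \frac{6}{-10} = 6 \left(- \frac{1}{10}\right) = - \frac{3}{5} \approx -0.6$)
$R{\left(U \right)} = -783 + U$
$\frac{1}{R{\left(\left(O + W{\left(-4 \right)}\right) 21 \right)} + 6071261} = \frac{1}{\left(-783 + \left(- \frac{3}{5} + 2\right) 21\right) + 6071261} = \frac{1}{\left(-783 + \frac{7}{5} \cdot 21\right) + 6071261} = \frac{1}{\left(-783 + \frac{147}{5}\right) + 6071261} = \frac{1}{- \frac{3768}{5} + 6071261} = \frac{1}{\frac{30352537}{5}} = \frac{5}{30352537}$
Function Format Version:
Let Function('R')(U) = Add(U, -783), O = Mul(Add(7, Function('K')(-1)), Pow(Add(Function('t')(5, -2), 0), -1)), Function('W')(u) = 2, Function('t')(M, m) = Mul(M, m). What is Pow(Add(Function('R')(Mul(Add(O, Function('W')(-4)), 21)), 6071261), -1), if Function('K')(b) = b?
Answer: Rational(5, 30352537) ≈ 1.6473e-7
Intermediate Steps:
O = Rational(-3, 5) (O = Mul(Add(7, -1), Pow(Add(Mul(5, -2), 0), -1)) = Mul(6, Pow(Add(-10, 0), -1)) = Mul(6, Pow(-10, -1)) = Mul(6, Rational(-1, 10)) = Rational(-3, 5) ≈ -0.60000)
Function('R')(U) = Add(-783, U)
Pow(Add(Function('R')(Mul(Add(O, Function('W')(-4)), 21)), 6071261), -1) = Pow(Add(Add(-783, Mul(Add(Rational(-3, 5), 2), 21)), 6071261), -1) = Pow(Add(Add(-783, Mul(Rational(7, 5), 21)), 6071261), -1) = Pow(Add(Add(-783, Rational(147, 5)), 6071261), -1) = Pow(Add(Rational(-3768, 5), 6071261), -1) = Pow(Rational(30352537, 5), -1) = Rational(5, 30352537)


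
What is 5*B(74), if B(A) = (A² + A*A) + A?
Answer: 55130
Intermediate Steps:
B(A) = A + 2*A² (B(A) = (A² + A²) + A = 2*A² + A = A + 2*A²)
5*B(74) = 5*(74*(1 + 2*74)) = 5*(74*(1 + 148)) = 5*(74*149) = 5*11026 = 55130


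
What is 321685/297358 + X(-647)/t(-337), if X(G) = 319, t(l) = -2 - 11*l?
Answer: 1286700127/1101711390 ≈ 1.1679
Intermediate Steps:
321685/297358 + X(-647)/t(-337) = 321685/297358 + 319/(-2 - 11*(-337)) = 321685*(1/297358) + 319/(-2 + 3707) = 321685/297358 + 319/3705 = 1286700127/1101711390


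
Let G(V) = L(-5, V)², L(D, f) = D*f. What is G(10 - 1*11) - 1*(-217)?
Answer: 242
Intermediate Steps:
G(V) = 25*V² (G(V) = (-5*V)² = 25*V²)
G(10 - 1*11) - 1*(-217) = 25*(10 - 1*11)² - 1*(-217) = 25*(10 - 11)² + 217 = 25*(-1)² + 217 = 25*1 + 217 = 25 + 217 = 242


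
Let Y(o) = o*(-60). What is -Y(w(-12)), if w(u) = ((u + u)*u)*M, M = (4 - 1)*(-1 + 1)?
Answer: 0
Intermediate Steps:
M = 0 (M = 3*0 = 0)
w(u) = 0 (w(u) = ((u + u)*u)*0 = ((2*u)*u)*0 = (2*u**2)*0 = 0)
Y(o) = -60*o
-Y(w(-12)) = -(-60)*0 = -1*0 = 0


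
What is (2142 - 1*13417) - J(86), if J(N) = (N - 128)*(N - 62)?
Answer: -10267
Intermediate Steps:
J(N) = (-128 + N)*(-62 + N)
(2142 - 1*13417) - J(86) = (2142 - 1*13417) - (7936 + 86² - 190*86) = (2142 - 13417) - (7936 + 7396 - 16340) = -11275 - 1*(-1008) = -11275 + 1008 = -10267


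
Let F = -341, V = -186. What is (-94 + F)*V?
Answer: 80910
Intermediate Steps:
(-94 + F)*V = (-94 - 341)*(-186) = -435*(-186) = 80910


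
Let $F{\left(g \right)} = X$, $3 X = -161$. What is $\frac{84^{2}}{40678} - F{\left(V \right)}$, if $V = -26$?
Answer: $\frac{3285163}{61017} \approx 53.84$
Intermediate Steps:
$X = - \frac{161}{3}$ ($X = \frac{1}{3} \left(-161\right) = - \frac{161}{3} \approx -53.667$)
$F{\left(g \right)} = - \frac{161}{3}$
$\frac{84^{2}}{40678} - F{\left(V \right)} = \frac{84^{2}}{40678} - - \frac{161}{3} = 7056 \cdot \frac{1}{40678} + \frac{161}{3} = \frac{3528}{20339} + \frac{161}{3} = \frac{3285163}{61017}$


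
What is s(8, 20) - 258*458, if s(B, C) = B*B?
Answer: -118100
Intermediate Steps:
s(B, C) = B**2
s(8, 20) - 258*458 = 8**2 - 258*458 = 64 - 118164 = -118100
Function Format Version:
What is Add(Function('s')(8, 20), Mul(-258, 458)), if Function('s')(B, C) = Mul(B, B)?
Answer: -118100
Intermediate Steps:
Function('s')(B, C) = Pow(B, 2)
Add(Function('s')(8, 20), Mul(-258, 458)) = Add(Pow(8, 2), Mul(-258, 458)) = Add(64, -118164) = -118100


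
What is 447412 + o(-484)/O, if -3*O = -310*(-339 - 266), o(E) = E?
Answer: 346744306/775 ≈ 4.4741e+5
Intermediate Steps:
O = -187550/3 (O = -(-310)*(-339 - 266)/3 = -(-310)*(-605)/3 = -⅓*187550 = -187550/3 ≈ -62517.)
447412 + o(-484)/O = 447412 - 484/(-187550/3) = 447412 - 484*(-3/187550) = 447412 + 6/775 = 346744306/775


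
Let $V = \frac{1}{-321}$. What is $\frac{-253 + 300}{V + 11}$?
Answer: $\frac{15087}{3530} \approx 4.2739$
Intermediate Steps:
$V = - \frac{1}{321} \approx -0.0031153$
$\frac{-253 + 300}{V + 11} = \frac{-253 + 300}{- \frac{1}{321} + 11} = \frac{47}{\frac{3530}{321}} = 47 \cdot \frac{321}{3530} = \frac{15087}{3530}$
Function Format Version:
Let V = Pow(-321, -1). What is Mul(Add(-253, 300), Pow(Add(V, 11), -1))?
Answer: Rational(15087, 3530) ≈ 4.2739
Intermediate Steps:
V = Rational(-1, 321) ≈ -0.0031153
Mul(Add(-253, 300), Pow(Add(V, 11), -1)) = Mul(Add(-253, 300), Pow(Add(Rational(-1, 321), 11), -1)) = Mul(47, Pow(Rational(3530, 321), -1)) = Mul(47, Rational(321, 3530)) = Rational(15087, 3530)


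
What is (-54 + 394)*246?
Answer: 83640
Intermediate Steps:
(-54 + 394)*246 = 340*246 = 83640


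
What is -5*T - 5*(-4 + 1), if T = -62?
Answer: 325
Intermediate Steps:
-5*T - 5*(-4 + 1) = -5*(-62) - 5*(-4 + 1) = 310 - 5*(-3) = 310 + 15 = 325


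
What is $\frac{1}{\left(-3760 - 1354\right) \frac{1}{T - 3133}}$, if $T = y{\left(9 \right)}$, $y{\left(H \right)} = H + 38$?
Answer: $\frac{1543}{2557} \approx 0.60344$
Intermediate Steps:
$y{\left(H \right)} = 38 + H$
$T = 47$ ($T = 38 + 9 = 47$)
$\frac{1}{\left(-3760 - 1354\right) \frac{1}{T - 3133}} = \frac{1}{\left(-3760 - 1354\right) \frac{1}{47 - 3133}} = \frac{1}{\left(-5114\right) \frac{1}{-3086}} = \frac{1}{\left(-5114\right) \left(- \frac{1}{3086}\right)} = \frac{1}{\frac{2557}{1543}} = \frac{1543}{2557}$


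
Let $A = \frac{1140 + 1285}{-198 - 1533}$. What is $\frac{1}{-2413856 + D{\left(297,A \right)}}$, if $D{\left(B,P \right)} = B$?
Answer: $- \frac{1}{2413559} \approx -4.1433 \cdot 10^{-7}$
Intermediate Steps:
$A = - \frac{2425}{1731}$ ($A = \frac{2425}{-1731} = 2425 \left(- \frac{1}{1731}\right) = - \frac{2425}{1731} \approx -1.4009$)
$\frac{1}{-2413856 + D{\left(297,A \right)}} = \frac{1}{-2413856 + 297} = \frac{1}{-2413559} = - \frac{1}{2413559}$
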